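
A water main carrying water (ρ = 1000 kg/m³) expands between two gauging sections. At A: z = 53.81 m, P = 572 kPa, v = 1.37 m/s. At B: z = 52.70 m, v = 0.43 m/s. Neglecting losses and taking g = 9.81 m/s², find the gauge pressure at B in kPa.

P₂ ≈ 584 kPa

Pressure head at A: ψ₁ = P₁/(ρg) = 572×1000 / (1000 × 9.81) = 58.31 m.
Velocity heads: v₁²/2g = 1.37²/19.62 = 0.096 m; v₂²/2g = 0.43²/19.62 = 0.009 m.
Total head H = z₁ + ψ₁ + v₁²/2g = 53.81 + 58.31 + 0.096 = 112.22 m.
ψ₂ = H − z₂ − v₂²/2g = 112.22 − 52.70 − 0.009 = 59.51 m.
P₂ = ρgψ₂ = 1000 × 9.81 × 59.51 ≈ 584 kPa.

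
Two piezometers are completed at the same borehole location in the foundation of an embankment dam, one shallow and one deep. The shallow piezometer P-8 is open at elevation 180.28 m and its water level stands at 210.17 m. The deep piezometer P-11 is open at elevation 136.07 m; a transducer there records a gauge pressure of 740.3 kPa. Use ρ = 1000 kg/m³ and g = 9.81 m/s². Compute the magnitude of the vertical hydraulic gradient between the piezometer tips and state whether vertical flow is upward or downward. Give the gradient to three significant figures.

Total head at P-8: h = 210.17 m (water level in the standpipe).
Pressure head at P-11: ψ = P/(ρg) = 740.3×1000 / (1000 × 9.81) = 75.46 m.
Total head at P-11: h = z + ψ = 136.07 + 75.46 = 211.53 m.
Δh = h(P-8) − h(P-11) = 210.17 − 211.53 = -1.36 m.
Vertical separation Δz = 180.28 − 136.07 = 44.21 m.
|i_v| = |Δh| / Δz = 1.36 / 44.21 = 0.0308.
Head is higher in the deep piezometer, so vertical flow is upward (discharge condition).

|i_v| ≈ 0.0308; vertical flow is upward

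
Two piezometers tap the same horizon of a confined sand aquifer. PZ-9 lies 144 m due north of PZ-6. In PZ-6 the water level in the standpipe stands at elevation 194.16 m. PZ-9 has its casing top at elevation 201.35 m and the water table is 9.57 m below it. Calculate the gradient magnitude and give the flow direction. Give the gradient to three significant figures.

Total head at PZ-6: h = 194.16 m (water level in the piezometer is the total head).
Total head at PZ-9: h = 201.35 − 9.57 = 191.78 m.
Head difference: h(PZ-6) − h(PZ-9) = 194.16 − 191.78 = 2.38 m.
Hydraulic gradient: i = |Δh| / L = 2.38 / 144 = 0.0165.
Flow is from higher to lower head: from PZ-6 toward PZ-9, i.e. toward the north.

i ≈ 0.0165; groundwater flows toward the north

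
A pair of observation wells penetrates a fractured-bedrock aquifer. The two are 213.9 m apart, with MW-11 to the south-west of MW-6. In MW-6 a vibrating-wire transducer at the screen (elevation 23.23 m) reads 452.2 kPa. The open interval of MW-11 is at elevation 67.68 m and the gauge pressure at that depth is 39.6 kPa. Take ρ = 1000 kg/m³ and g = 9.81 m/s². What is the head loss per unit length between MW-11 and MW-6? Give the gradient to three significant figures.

i ≈ 0.0112 m/m

Pressure head at MW-6: ψ = P/(ρg) = 452.2×1000 / (1000 × 9.81) = 46.10 m.
Total head at MW-6: h = z + ψ = 23.23 + 46.10 = 69.33 m.
Pressure head at MW-11: ψ = P/(ρg) = 39.6×1000 / (1000 × 9.81) = 4.04 m.
Total head at MW-11: h = z + ψ = 67.68 + 4.04 = 71.72 m.
Head difference: h(MW-6) − h(MW-11) = 69.33 − 71.72 = -2.39 m.
Hydraulic gradient: i = |Δh| / L = 2.39 / 213.9 = 0.0112.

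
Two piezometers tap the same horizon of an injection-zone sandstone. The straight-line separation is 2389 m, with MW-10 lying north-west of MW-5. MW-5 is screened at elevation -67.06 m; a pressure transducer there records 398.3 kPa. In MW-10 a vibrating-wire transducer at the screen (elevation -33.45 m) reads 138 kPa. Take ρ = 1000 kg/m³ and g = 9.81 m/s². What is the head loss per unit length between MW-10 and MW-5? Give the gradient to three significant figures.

Pressure head at MW-5: ψ = P/(ρg) = 398.3×1000 / (1000 × 9.81) = 40.60 m.
Total head at MW-5: h = z + ψ = -67.06 + 40.60 = -26.46 m.
Pressure head at MW-10: ψ = P/(ρg) = 138×1000 / (1000 × 9.81) = 14.07 m.
Total head at MW-10: h = z + ψ = -33.45 + 14.07 = -19.38 m.
Head difference: h(MW-5) − h(MW-10) = -26.46 − (-19.38) = -7.08 m.
Hydraulic gradient: i = |Δh| / L = 7.08 / 2389 = 0.00296.

i ≈ 0.00296 m/m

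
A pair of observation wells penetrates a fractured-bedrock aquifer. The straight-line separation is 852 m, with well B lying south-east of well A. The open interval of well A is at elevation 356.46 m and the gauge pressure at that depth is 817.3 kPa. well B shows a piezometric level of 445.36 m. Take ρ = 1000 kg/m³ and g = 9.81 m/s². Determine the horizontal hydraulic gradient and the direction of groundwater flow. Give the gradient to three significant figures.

i ≈ 0.00656; groundwater flows toward the north-west

Pressure head at well A: ψ = P/(ρg) = 817.3×1000 / (1000 × 9.81) = 83.31 m.
Total head at well A: h = z + ψ = 356.46 + 83.31 = 439.77 m.
Total head at well B: h = 445.36 m (water level in the piezometer is the total head).
Head difference: h(well A) − h(well B) = 439.77 − 445.36 = -5.59 m.
Hydraulic gradient: i = |Δh| / L = 5.59 / 852 = 0.00656.
Flow is from higher to lower head: from well B toward well A, i.e. toward the north-west.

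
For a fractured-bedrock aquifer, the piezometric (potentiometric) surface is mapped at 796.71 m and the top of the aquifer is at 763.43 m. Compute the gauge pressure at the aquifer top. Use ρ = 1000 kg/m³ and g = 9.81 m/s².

Pressure head at the aquifer top: ψ = h − z = 796.71 − 763.43 = 33.28 m.
P = ρgψ = 1000 × 9.81 × 33.28 = 326477 Pa ≈ 326 kPa.

P ≈ 326 kPa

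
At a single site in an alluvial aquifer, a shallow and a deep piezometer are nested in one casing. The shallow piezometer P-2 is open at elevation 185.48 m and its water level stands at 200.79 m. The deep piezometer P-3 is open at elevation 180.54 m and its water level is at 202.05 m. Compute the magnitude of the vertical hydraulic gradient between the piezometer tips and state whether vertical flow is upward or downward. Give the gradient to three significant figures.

|i_v| ≈ 0.255; vertical flow is upward

Total head at P-2: h = 200.79 m (water level in the standpipe).
Total head at P-3: h = 202.05 m.
Δh = h(P-2) − h(P-3) = 200.79 − 202.05 = -1.26 m.
Vertical separation Δz = 185.48 − 180.54 = 4.94 m.
|i_v| = |Δh| / Δz = 1.26 / 4.94 = 0.255.
Head is higher in the deep piezometer, so vertical flow is upward (discharge condition).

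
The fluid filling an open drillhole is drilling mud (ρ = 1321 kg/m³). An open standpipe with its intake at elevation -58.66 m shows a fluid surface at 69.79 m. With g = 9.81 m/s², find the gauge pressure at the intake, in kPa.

P ≈ 1660 kPa

Pressure head ψ = h − z = 69.79 − (-58.66) = 128.45 m.
P = ρgψ = 1321 × 9.81 × 128.45 = 1664585 Pa ≈ 1660 kPa.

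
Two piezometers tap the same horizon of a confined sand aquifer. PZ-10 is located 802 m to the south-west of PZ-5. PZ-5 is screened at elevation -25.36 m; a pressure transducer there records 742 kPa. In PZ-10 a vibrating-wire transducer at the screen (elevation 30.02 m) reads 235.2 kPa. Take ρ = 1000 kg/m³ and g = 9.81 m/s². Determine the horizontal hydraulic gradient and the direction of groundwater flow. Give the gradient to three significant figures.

i ≈ 0.00464; groundwater flows toward the north-east

Pressure head at PZ-5: ψ = P/(ρg) = 742×1000 / (1000 × 9.81) = 75.64 m.
Total head at PZ-5: h = z + ψ = -25.36 + 75.64 = 50.28 m.
Pressure head at PZ-10: ψ = P/(ρg) = 235.2×1000 / (1000 × 9.81) = 23.98 m.
Total head at PZ-10: h = z + ψ = 30.02 + 23.98 = 54.00 m.
Head difference: h(PZ-5) − h(PZ-10) = 50.28 − 54.00 = -3.72 m.
Hydraulic gradient: i = |Δh| / L = 3.72 / 802 = 0.00464.
Flow is from higher to lower head: from PZ-10 toward PZ-5, i.e. toward the north-east.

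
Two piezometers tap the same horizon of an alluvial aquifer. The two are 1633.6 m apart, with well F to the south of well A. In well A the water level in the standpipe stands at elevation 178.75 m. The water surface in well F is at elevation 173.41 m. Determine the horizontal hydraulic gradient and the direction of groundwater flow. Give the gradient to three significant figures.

Total head at well A: h = 178.75 m (water level in the piezometer is the total head).
Total head at well F: h = 173.41 m (water level in the piezometer is the total head).
Head difference: h(well A) − h(well F) = 178.75 − 173.41 = 5.34 m.
Hydraulic gradient: i = |Δh| / L = 5.34 / 1633.6 = 0.00327.
Flow is from higher to lower head: from well A toward well F, i.e. toward the south.

i ≈ 0.00327; groundwater flows toward the south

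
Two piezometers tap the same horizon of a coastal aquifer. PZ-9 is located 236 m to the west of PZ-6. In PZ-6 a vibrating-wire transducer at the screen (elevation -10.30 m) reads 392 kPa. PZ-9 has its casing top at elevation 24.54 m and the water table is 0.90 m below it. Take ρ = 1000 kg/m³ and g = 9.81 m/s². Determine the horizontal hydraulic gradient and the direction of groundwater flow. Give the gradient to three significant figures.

Pressure head at PZ-6: ψ = P/(ρg) = 392×1000 / (1000 × 9.81) = 39.96 m.
Total head at PZ-6: h = z + ψ = -10.30 + 39.96 = 29.66 m.
Total head at PZ-9: h = 24.54 − 0.90 = 23.64 m.
Head difference: h(PZ-6) − h(PZ-9) = 29.66 − 23.64 = 6.02 m.
Hydraulic gradient: i = |Δh| / L = 6.02 / 236 = 0.0255.
Flow is from higher to lower head: from PZ-6 toward PZ-9, i.e. toward the west.

i ≈ 0.0255; groundwater flows toward the west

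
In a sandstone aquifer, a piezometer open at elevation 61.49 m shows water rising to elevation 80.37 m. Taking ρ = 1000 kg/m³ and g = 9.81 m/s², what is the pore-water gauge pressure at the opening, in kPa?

Pressure head ψ = h − z = 80.37 − 61.49 = 18.88 m.
P = ρgψ = 1000 × 9.81 × 18.88 = 185213 Pa ≈ 185 kPa.

P ≈ 185 kPa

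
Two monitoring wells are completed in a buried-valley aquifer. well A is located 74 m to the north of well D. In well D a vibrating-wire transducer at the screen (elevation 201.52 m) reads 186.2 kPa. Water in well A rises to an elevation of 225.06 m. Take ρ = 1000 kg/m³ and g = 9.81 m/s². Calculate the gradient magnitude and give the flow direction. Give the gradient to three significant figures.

i ≈ 0.0616; groundwater flows toward the south

Pressure head at well D: ψ = P/(ρg) = 186.2×1000 / (1000 × 9.81) = 18.98 m.
Total head at well D: h = z + ψ = 201.52 + 18.98 = 220.50 m.
Total head at well A: h = 225.06 m (water level in the piezometer is the total head).
Head difference: h(well D) − h(well A) = 220.50 − 225.06 = -4.56 m.
Hydraulic gradient: i = |Δh| / L = 4.56 / 74 = 0.0616.
Flow is from higher to lower head: from well A toward well D, i.e. toward the south.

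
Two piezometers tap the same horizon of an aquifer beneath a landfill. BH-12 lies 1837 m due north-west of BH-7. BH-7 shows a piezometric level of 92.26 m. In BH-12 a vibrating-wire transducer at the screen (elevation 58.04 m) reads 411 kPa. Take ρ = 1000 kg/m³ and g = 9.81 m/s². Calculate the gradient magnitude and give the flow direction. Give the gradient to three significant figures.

i ≈ 0.00418; groundwater flows toward the south-east

Total head at BH-7: h = 92.26 m (water level in the piezometer is the total head).
Pressure head at BH-12: ψ = P/(ρg) = 411×1000 / (1000 × 9.81) = 41.90 m.
Total head at BH-12: h = z + ψ = 58.04 + 41.90 = 99.94 m.
Head difference: h(BH-7) − h(BH-12) = 92.26 − 99.94 = -7.68 m.
Hydraulic gradient: i = |Δh| / L = 7.68 / 1837 = 0.00418.
Flow is from higher to lower head: from BH-12 toward BH-7, i.e. toward the south-east.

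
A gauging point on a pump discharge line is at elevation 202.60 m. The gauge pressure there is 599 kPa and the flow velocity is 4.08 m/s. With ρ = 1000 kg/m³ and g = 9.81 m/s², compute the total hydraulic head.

h ≈ 264.51 m

Pressure head ψ = P/(ρg) = 599×1000 / (1000 × 9.81) = 61.06 m.
Velocity head = v²/(2g) = 4.08² / (2 × 9.81) = 0.848 m.
h = z + ψ + v²/(2g) = 202.60 + 61.06 + 0.848 = 264.51 m.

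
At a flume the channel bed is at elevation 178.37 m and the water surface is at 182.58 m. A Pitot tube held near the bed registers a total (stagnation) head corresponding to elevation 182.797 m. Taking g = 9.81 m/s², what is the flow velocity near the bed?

v ≈ 2.06 m/s

Near the bed, under hydrostatic conditions, the piezometric head (z + ψ) equals the free-surface elevation, 182.58 m.
Velocity head = total − piezometric = 182.797 − 182.58 = 0.217 m.
v = √(2g·h_v) = √(2 × 9.81 × 0.217) = 2.06 m/s.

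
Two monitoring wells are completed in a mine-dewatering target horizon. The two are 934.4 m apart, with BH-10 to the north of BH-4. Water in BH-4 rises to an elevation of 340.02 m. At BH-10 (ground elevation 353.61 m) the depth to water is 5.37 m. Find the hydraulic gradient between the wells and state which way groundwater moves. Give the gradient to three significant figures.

i ≈ 0.00880; groundwater flows toward the south

Total head at BH-4: h = 340.02 m (water level in the piezometer is the total head).
Total head at BH-10: h = 353.61 − 5.37 = 348.24 m.
Head difference: h(BH-4) − h(BH-10) = 340.02 − 348.24 = -8.22 m.
Hydraulic gradient: i = |Δh| / L = 8.22 / 934.4 = 0.00880.
Flow is from higher to lower head: from BH-10 toward BH-4, i.e. toward the south.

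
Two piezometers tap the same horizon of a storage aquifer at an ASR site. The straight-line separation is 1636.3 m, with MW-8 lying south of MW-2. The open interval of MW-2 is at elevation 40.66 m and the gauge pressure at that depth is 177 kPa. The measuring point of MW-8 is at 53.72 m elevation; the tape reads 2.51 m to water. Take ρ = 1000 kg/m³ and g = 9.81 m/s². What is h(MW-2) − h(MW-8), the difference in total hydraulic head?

Δh ≈ 7.49 m

Pressure head at MW-2: ψ = P/(ρg) = 177×1000 / (1000 × 9.81) = 18.04 m.
Total head at MW-2: h = z + ψ = 40.66 + 18.04 = 58.70 m.
Total head at MW-8: h = 53.72 − 2.51 = 51.21 m.
Head difference: h(MW-2) − h(MW-8) = 58.70 − 51.21 = 7.49 m.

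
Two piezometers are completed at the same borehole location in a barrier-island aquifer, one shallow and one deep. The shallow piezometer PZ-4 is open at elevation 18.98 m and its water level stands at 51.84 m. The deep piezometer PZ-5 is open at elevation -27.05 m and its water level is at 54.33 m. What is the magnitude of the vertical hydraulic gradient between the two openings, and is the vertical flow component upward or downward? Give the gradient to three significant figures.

|i_v| ≈ 0.0541; vertical flow is upward

Total head at PZ-4: h = 51.84 m (water level in the standpipe).
Total head at PZ-5: h = 54.33 m.
Δh = h(PZ-4) − h(PZ-5) = 51.84 − 54.33 = -2.49 m.
Vertical separation Δz = 18.98 − (-27.05) = 46.03 m.
|i_v| = |Δh| / Δz = 2.49 / 46.03 = 0.0541.
Head is higher in the deep piezometer, so vertical flow is upward (discharge condition).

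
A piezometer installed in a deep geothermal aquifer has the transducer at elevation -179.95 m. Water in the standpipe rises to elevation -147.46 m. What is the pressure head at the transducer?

ψ ≈ 32.49 m

Total head h = -147.46 m (the water-surface elevation in the piezometer).
Pressure head ψ = h − z = -147.46 − (-179.95) = 32.49 m.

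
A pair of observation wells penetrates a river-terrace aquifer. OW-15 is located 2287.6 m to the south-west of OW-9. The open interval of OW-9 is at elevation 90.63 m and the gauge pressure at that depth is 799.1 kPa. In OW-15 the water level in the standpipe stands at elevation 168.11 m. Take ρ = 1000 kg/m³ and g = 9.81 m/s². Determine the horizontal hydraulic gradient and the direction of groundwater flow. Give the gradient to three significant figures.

i ≈ 0.00174; groundwater flows toward the south-west

Pressure head at OW-9: ψ = P/(ρg) = 799.1×1000 / (1000 × 9.81) = 81.46 m.
Total head at OW-9: h = z + ψ = 90.63 + 81.46 = 172.09 m.
Total head at OW-15: h = 168.11 m (water level in the piezometer is the total head).
Head difference: h(OW-9) − h(OW-15) = 172.09 − 168.11 = 3.98 m.
Hydraulic gradient: i = |Δh| / L = 3.98 / 2287.6 = 0.00174.
Flow is from higher to lower head: from OW-9 toward OW-15, i.e. toward the south-west.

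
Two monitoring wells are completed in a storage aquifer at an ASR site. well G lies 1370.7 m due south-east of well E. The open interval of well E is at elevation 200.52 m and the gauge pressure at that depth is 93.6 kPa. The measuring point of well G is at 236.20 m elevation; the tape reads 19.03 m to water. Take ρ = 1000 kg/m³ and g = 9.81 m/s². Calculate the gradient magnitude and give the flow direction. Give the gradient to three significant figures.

Pressure head at well E: ψ = P/(ρg) = 93.6×1000 / (1000 × 9.81) = 9.54 m.
Total head at well E: h = z + ψ = 200.52 + 9.54 = 210.06 m.
Total head at well G: h = 236.20 − 19.03 = 217.17 m.
Head difference: h(well E) − h(well G) = 210.06 − 217.17 = -7.11 m.
Hydraulic gradient: i = |Δh| / L = 7.11 / 1370.7 = 0.00519.
Flow is from higher to lower head: from well G toward well E, i.e. toward the north-west.

i ≈ 0.00519; groundwater flows toward the north-west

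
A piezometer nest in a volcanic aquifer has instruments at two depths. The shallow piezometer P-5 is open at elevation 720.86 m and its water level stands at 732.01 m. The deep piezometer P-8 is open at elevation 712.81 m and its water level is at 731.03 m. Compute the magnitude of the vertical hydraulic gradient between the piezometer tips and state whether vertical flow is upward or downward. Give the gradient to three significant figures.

|i_v| ≈ 0.122; vertical flow is downward

Total head at P-5: h = 732.01 m (water level in the standpipe).
Total head at P-8: h = 731.03 m.
Δh = h(P-5) − h(P-8) = 732.01 − 731.03 = 0.98 m.
Vertical separation Δz = 720.86 − 712.81 = 8.05 m.
|i_v| = |Δh| / Δz = 0.98 / 8.05 = 0.122.
Head is higher in the shallow piezometer, so vertical flow is downward (recharge condition).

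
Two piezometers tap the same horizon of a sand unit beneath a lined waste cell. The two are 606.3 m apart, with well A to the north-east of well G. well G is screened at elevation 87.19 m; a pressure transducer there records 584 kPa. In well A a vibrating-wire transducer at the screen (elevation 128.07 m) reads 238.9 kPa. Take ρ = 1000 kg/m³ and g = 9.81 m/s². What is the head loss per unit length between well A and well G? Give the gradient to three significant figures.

Pressure head at well G: ψ = P/(ρg) = 584×1000 / (1000 × 9.81) = 59.53 m.
Total head at well G: h = z + ψ = 87.19 + 59.53 = 146.72 m.
Pressure head at well A: ψ = P/(ρg) = 238.9×1000 / (1000 × 9.81) = 24.35 m.
Total head at well A: h = z + ψ = 128.07 + 24.35 = 152.42 m.
Head difference: h(well G) − h(well A) = 146.72 − 152.42 = -5.70 m.
Hydraulic gradient: i = |Δh| / L = 5.70 / 606.3 = 0.00940.

i ≈ 0.00940 m/m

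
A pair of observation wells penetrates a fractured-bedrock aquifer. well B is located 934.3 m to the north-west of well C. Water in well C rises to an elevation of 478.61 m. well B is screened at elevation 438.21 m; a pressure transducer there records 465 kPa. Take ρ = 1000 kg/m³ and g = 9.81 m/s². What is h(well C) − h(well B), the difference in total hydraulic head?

Total head at well C: h = 478.61 m (water level in the piezometer is the total head).
Pressure head at well B: ψ = P/(ρg) = 465×1000 / (1000 × 9.81) = 47.40 m.
Total head at well B: h = z + ψ = 438.21 + 47.40 = 485.61 m.
Head difference: h(well C) − h(well B) = 478.61 − 485.61 = -7.00 m.

Δh ≈ -7.00 m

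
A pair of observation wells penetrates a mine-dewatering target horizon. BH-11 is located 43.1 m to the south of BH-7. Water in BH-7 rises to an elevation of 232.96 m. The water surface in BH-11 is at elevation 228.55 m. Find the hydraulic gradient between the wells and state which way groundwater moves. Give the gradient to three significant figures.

i ≈ 0.102; groundwater flows toward the south

Total head at BH-7: h = 232.96 m (water level in the piezometer is the total head).
Total head at BH-11: h = 228.55 m (water level in the piezometer is the total head).
Head difference: h(BH-7) − h(BH-11) = 232.96 − 228.55 = 4.41 m.
Hydraulic gradient: i = |Δh| / L = 4.41 / 43.1 = 0.102.
Flow is from higher to lower head: from BH-7 toward BH-11, i.e. toward the south.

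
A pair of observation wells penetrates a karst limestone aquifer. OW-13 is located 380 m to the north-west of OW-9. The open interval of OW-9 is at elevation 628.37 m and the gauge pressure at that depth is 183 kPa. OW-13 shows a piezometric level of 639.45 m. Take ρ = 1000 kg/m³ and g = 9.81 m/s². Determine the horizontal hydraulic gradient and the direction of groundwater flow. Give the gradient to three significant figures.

i ≈ 0.0199; groundwater flows toward the north-west

Pressure head at OW-9: ψ = P/(ρg) = 183×1000 / (1000 × 9.81) = 18.65 m.
Total head at OW-9: h = z + ψ = 628.37 + 18.65 = 647.02 m.
Total head at OW-13: h = 639.45 m (water level in the piezometer is the total head).
Head difference: h(OW-9) − h(OW-13) = 647.02 − 639.45 = 7.57 m.
Hydraulic gradient: i = |Δh| / L = 7.57 / 380 = 0.0199.
Flow is from higher to lower head: from OW-9 toward OW-13, i.e. toward the north-west.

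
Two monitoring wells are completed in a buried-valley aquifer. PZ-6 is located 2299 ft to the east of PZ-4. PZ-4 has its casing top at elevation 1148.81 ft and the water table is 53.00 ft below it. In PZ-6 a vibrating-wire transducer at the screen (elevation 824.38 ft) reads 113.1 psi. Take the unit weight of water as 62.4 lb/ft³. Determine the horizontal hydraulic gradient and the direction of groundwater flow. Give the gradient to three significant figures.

i ≈ 0.00454; groundwater flows toward the east

Total head at PZ-4: h = 1148.81 − 53.00 = 1095.81 ft.
Pressure head at PZ-6: ψ = 144·P/γ = 144 × 113.1 / 62.4 = 261.00 ft.
Total head at PZ-6: h = z + ψ = 824.38 + 261.00 = 1085.38 ft.
Head difference: h(PZ-4) − h(PZ-6) = 1095.81 − 1085.38 = 10.43 ft.
Hydraulic gradient: i = |Δh| / L = 10.43 / 2299 = 0.00454.
Flow is from higher to lower head: from PZ-4 toward PZ-6, i.e. toward the east.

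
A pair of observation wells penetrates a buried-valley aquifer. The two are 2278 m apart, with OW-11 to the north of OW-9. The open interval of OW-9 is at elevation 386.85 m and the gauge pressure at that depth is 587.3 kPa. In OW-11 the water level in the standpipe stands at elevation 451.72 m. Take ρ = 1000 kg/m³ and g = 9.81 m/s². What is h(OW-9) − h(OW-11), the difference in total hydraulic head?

Pressure head at OW-9: ψ = P/(ρg) = 587.3×1000 / (1000 × 9.81) = 59.87 m.
Total head at OW-9: h = z + ψ = 386.85 + 59.87 = 446.72 m.
Total head at OW-11: h = 451.72 m (water level in the piezometer is the total head).
Head difference: h(OW-9) − h(OW-11) = 446.72 − 451.72 = -5.00 m.

Δh ≈ -5.00 m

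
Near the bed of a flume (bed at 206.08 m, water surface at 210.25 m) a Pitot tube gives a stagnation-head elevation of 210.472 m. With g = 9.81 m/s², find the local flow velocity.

Near the bed, under hydrostatic conditions, the piezometric head (z + ψ) equals the free-surface elevation, 210.25 m.
Velocity head = total − piezometric = 210.472 − 210.25 = 0.222 m.
v = √(2g·h_v) = √(2 × 9.81 × 0.222) = 2.09 m/s.

v ≈ 2.09 m/s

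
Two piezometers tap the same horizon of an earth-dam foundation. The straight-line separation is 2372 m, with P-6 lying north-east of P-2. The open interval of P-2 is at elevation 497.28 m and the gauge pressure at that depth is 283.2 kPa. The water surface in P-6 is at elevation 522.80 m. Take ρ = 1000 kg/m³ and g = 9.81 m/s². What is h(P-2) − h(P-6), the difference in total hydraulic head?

Δh ≈ 3.35 m

Pressure head at P-2: ψ = P/(ρg) = 283.2×1000 / (1000 × 9.81) = 28.87 m.
Total head at P-2: h = z + ψ = 497.28 + 28.87 = 526.15 m.
Total head at P-6: h = 522.80 m (water level in the piezometer is the total head).
Head difference: h(P-2) − h(P-6) = 526.15 − 522.80 = 3.35 m.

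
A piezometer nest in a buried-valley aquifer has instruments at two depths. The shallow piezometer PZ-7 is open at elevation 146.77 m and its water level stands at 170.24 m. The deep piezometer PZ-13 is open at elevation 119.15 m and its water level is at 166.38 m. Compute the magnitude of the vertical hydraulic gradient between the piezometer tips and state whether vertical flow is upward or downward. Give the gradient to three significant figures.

Total head at PZ-7: h = 170.24 m (water level in the standpipe).
Total head at PZ-13: h = 166.38 m.
Δh = h(PZ-7) − h(PZ-13) = 170.24 − 166.38 = 3.86 m.
Vertical separation Δz = 146.77 − 119.15 = 27.62 m.
|i_v| = |Δh| / Δz = 3.86 / 27.62 = 0.140.
Head is higher in the shallow piezometer, so vertical flow is downward (recharge condition).

|i_v| ≈ 0.140; vertical flow is downward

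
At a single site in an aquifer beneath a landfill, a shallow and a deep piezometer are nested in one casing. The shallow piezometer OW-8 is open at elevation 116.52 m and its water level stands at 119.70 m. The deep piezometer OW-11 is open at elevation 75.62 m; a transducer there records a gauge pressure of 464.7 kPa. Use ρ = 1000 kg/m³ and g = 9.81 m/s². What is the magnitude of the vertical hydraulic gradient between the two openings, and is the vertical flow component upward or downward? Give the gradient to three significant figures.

|i_v| ≈ 0.0804; vertical flow is upward

Total head at OW-8: h = 119.70 m (water level in the standpipe).
Pressure head at OW-11: ψ = P/(ρg) = 464.7×1000 / (1000 × 9.81) = 47.37 m.
Total head at OW-11: h = z + ψ = 75.62 + 47.37 = 122.99 m.
Δh = h(OW-8) − h(OW-11) = 119.70 − 122.99 = -3.29 m.
Vertical separation Δz = 116.52 − 75.62 = 40.90 m.
|i_v| = |Δh| / Δz = 3.29 / 40.90 = 0.0804.
Head is higher in the deep piezometer, so vertical flow is upward (discharge condition).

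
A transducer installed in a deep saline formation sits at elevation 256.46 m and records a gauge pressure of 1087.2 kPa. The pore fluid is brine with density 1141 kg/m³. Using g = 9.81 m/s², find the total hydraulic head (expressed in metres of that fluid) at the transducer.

ψ = P/(ρg) = 1087.2×1000 / (1141 × 9.81) = 97.13 m.
h = z + ψ = 256.46 + 97.13 = 353.59 m.

h ≈ 353.59 m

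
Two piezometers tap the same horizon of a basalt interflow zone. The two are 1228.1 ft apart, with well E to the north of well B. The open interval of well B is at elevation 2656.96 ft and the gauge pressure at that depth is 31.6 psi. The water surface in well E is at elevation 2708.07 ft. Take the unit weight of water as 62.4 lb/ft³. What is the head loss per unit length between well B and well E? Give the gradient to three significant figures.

i ≈ 0.0178 ft/ft

Pressure head at well B: ψ = 144·P/γ = 144 × 31.6 / 62.4 = 72.92 ft.
Total head at well B: h = z + ψ = 2656.96 + 72.92 = 2729.88 ft.
Total head at well E: h = 2708.07 ft (water level in the piezometer is the total head).
Head difference: h(well B) − h(well E) = 2729.88 − 2708.07 = 21.81 ft.
Hydraulic gradient: i = |Δh| / L = 21.81 / 1228.1 = 0.0178.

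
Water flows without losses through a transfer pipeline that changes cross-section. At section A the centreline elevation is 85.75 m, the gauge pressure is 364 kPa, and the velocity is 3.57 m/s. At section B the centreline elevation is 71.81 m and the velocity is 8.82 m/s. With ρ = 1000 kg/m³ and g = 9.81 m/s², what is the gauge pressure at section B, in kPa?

P₂ ≈ 468 kPa

Pressure head at A: ψ₁ = P₁/(ρg) = 364×1000 / (1000 × 9.81) = 37.10 m.
Velocity heads: v₁²/2g = 3.57²/19.62 = 0.650 m; v₂²/2g = 8.82²/19.62 = 3.965 m.
Total head H = z₁ + ψ₁ + v₁²/2g = 85.75 + 37.10 + 0.650 = 123.50 m.
ψ₂ = H − z₂ − v₂²/2g = 123.50 − 71.81 − 3.965 = 47.72 m.
P₂ = ρgψ₂ = 1000 × 9.81 × 47.72 ≈ 468 kPa.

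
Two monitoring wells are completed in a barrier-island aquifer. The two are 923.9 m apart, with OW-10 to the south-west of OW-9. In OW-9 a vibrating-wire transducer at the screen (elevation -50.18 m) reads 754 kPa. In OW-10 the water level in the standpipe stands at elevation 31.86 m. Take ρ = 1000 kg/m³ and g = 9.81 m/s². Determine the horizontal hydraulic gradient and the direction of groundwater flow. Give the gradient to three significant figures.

i ≈ 0.00561; groundwater flows toward the north-east

Pressure head at OW-9: ψ = P/(ρg) = 754×1000 / (1000 × 9.81) = 76.86 m.
Total head at OW-9: h = z + ψ = -50.18 + 76.86 = 26.68 m.
Total head at OW-10: h = 31.86 m (water level in the piezometer is the total head).
Head difference: h(OW-9) − h(OW-10) = 26.68 − 31.86 = -5.18 m.
Hydraulic gradient: i = |Δh| / L = 5.18 / 923.9 = 0.00561.
Flow is from higher to lower head: from OW-10 toward OW-9, i.e. toward the north-east.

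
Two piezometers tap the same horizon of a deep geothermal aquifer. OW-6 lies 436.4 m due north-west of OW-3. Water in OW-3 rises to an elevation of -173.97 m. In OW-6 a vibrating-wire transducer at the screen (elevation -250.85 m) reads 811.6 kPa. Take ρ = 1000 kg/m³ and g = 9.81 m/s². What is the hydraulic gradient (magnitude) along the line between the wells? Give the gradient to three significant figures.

i ≈ 0.0134

Total head at OW-3: h = -173.97 m (water level in the piezometer is the total head).
Pressure head at OW-6: ψ = P/(ρg) = 811.6×1000 / (1000 × 9.81) = 82.73 m.
Total head at OW-6: h = z + ψ = -250.85 + 82.73 = -168.12 m.
Head difference: h(OW-3) − h(OW-6) = -173.97 − (-168.12) = -5.85 m.
Hydraulic gradient: i = |Δh| / L = 5.85 / 436.4 = 0.0134.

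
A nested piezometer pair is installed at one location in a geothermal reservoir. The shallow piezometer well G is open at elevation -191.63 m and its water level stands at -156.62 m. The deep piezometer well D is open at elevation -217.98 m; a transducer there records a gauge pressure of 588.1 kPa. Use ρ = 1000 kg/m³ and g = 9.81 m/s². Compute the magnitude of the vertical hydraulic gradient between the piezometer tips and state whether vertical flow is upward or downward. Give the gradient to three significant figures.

|i_v| ≈ 0.0535; vertical flow is downward

Total head at well G: h = -156.62 m (water level in the standpipe).
Pressure head at well D: ψ = P/(ρg) = 588.1×1000 / (1000 × 9.81) = 59.95 m.
Total head at well D: h = z + ψ = -217.98 + 59.95 = -158.03 m.
Δh = h(well G) − h(well D) = -156.62 − (-158.03) = 1.41 m.
Vertical separation Δz = -191.63 − (-217.98) = 26.35 m.
|i_v| = |Δh| / Δz = 1.41 / 26.35 = 0.0535.
Head is higher in the shallow piezometer, so vertical flow is downward (recharge condition).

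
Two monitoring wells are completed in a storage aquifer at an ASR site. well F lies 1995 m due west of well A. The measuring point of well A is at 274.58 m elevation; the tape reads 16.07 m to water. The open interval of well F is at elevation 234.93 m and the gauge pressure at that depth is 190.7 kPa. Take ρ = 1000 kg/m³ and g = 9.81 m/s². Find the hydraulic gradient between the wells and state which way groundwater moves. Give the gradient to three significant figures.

i ≈ 0.00208; groundwater flows toward the west

Total head at well A: h = 274.58 − 16.07 = 258.51 m.
Pressure head at well F: ψ = P/(ρg) = 190.7×1000 / (1000 × 9.81) = 19.44 m.
Total head at well F: h = z + ψ = 234.93 + 19.44 = 254.37 m.
Head difference: h(well A) − h(well F) = 258.51 − 254.37 = 4.14 m.
Hydraulic gradient: i = |Δh| / L = 4.14 / 1995 = 0.00208.
Flow is from higher to lower head: from well A toward well F, i.e. toward the west.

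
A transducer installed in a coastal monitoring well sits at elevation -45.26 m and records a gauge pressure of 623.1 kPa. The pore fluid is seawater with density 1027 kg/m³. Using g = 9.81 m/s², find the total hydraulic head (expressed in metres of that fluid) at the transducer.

h ≈ 16.59 m

ψ = P/(ρg) = 623.1×1000 / (1027 × 9.81) = 61.85 m.
h = z + ψ = -45.26 + 61.85 = 16.59 m.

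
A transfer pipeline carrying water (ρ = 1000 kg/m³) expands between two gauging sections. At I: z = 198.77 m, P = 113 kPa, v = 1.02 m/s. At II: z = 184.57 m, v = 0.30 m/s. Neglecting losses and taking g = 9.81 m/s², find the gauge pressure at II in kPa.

P₂ ≈ 253 kPa

Pressure head at I: ψ₁ = P₁/(ρg) = 113×1000 / (1000 × 9.81) = 11.52 m.
Velocity heads: v₁²/2g = 1.02²/19.62 = 0.053 m; v₂²/2g = 0.30²/19.62 = 0.005 m.
Total head H = z₁ + ψ₁ + v₁²/2g = 198.77 + 11.52 + 0.053 = 210.34 m.
ψ₂ = H − z₂ − v₂²/2g = 210.34 − 184.57 − 0.005 = 25.77 m.
P₂ = ρgψ₂ = 1000 × 9.81 × 25.77 ≈ 253 kPa.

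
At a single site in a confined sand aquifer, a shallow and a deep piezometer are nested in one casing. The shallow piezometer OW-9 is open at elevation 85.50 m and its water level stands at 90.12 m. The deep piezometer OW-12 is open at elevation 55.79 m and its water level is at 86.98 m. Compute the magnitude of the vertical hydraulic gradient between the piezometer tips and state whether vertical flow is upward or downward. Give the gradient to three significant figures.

|i_v| ≈ 0.106; vertical flow is downward

Total head at OW-9: h = 90.12 m (water level in the standpipe).
Total head at OW-12: h = 86.98 m.
Δh = h(OW-9) − h(OW-12) = 90.12 − 86.98 = 3.14 m.
Vertical separation Δz = 85.50 − 55.79 = 29.71 m.
|i_v| = |Δh| / Δz = 3.14 / 29.71 = 0.106.
Head is higher in the shallow piezometer, so vertical flow is downward (recharge condition).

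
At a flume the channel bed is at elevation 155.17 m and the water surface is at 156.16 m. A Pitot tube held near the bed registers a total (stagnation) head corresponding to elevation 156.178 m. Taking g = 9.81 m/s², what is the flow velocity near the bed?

v ≈ 0.594 m/s

Near the bed, under hydrostatic conditions, the piezometric head (z + ψ) equals the free-surface elevation, 156.16 m.
Velocity head = total − piezometric = 156.178 − 156.16 = 0.018 m.
v = √(2g·h_v) = √(2 × 9.81 × 0.018) = 0.594 m/s.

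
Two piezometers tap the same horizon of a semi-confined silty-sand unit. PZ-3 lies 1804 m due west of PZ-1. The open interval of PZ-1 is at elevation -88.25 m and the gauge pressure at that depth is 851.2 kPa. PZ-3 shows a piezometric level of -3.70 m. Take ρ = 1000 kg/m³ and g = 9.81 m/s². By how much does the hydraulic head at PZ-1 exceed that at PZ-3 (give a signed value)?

Δh ≈ 2.22 m

Pressure head at PZ-1: ψ = P/(ρg) = 851.2×1000 / (1000 × 9.81) = 86.77 m.
Total head at PZ-1: h = z + ψ = -88.25 + 86.77 = -1.48 m.
Total head at PZ-3: h = -3.70 m (water level in the piezometer is the total head).
Head difference: h(PZ-1) − h(PZ-3) = -1.48 − (-3.70) = 2.22 m.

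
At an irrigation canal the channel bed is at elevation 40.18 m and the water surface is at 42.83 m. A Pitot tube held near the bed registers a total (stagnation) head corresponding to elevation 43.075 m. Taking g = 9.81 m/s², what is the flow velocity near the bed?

Near the bed, under hydrostatic conditions, the piezometric head (z + ψ) equals the free-surface elevation, 42.83 m.
Velocity head = total − piezometric = 43.075 − 42.83 = 0.245 m.
v = √(2g·h_v) = √(2 × 9.81 × 0.245) = 2.19 m/s.

v ≈ 2.19 m/s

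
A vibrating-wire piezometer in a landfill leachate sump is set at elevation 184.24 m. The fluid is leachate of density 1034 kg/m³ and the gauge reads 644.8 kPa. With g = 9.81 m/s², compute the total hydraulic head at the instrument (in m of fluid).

h ≈ 247.81 m

ψ = P/(ρg) = 644.8×1000 / (1034 × 9.81) = 63.57 m.
h = z + ψ = 184.24 + 63.57 = 247.81 m.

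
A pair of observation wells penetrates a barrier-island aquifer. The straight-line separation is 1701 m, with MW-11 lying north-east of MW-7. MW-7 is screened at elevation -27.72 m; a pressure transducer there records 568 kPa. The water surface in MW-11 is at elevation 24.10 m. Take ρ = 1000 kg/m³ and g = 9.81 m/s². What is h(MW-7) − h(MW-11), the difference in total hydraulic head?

Δh ≈ 6.08 m

Pressure head at MW-7: ψ = P/(ρg) = 568×1000 / (1000 × 9.81) = 57.90 m.
Total head at MW-7: h = z + ψ = -27.72 + 57.90 = 30.18 m.
Total head at MW-11: h = 24.10 m (water level in the piezometer is the total head).
Head difference: h(MW-7) − h(MW-11) = 30.18 − 24.10 = 6.08 m.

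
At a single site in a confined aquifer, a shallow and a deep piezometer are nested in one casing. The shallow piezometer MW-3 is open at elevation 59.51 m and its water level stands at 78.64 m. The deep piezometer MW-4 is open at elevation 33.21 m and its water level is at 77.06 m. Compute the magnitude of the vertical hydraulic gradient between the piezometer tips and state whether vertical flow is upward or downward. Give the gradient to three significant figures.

Total head at MW-3: h = 78.64 m (water level in the standpipe).
Total head at MW-4: h = 77.06 m.
Δh = h(MW-3) − h(MW-4) = 78.64 − 77.06 = 1.58 m.
Vertical separation Δz = 59.51 − 33.21 = 26.30 m.
|i_v| = |Δh| / Δz = 1.58 / 26.30 = 0.0601.
Head is higher in the shallow piezometer, so vertical flow is downward (recharge condition).

|i_v| ≈ 0.0601; vertical flow is downward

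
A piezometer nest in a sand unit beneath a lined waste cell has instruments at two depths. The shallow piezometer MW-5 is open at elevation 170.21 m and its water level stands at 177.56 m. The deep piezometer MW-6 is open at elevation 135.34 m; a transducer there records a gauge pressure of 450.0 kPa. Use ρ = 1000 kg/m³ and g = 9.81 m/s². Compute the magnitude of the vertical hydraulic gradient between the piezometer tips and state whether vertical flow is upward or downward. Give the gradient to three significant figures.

|i_v| ≈ 0.105; vertical flow is upward

Total head at MW-5: h = 177.56 m (water level in the standpipe).
Pressure head at MW-6: ψ = P/(ρg) = 450.0×1000 / (1000 × 9.81) = 45.87 m.
Total head at MW-6: h = z + ψ = 135.34 + 45.87 = 181.21 m.
Δh = h(MW-5) − h(MW-6) = 177.56 − 181.21 = -3.65 m.
Vertical separation Δz = 170.21 − 135.34 = 34.87 m.
|i_v| = |Δh| / Δz = 3.65 / 34.87 = 0.105.
Head is higher in the deep piezometer, so vertical flow is upward (discharge condition).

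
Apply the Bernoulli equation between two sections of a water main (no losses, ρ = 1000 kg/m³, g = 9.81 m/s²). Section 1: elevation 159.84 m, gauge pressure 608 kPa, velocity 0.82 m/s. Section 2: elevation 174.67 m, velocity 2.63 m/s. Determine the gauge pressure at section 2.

Pressure head at 1: ψ₁ = P₁/(ρg) = 608×1000 / (1000 × 9.81) = 61.98 m.
Velocity heads: v₁²/2g = 0.82²/19.62 = 0.034 m; v₂²/2g = 2.63²/19.62 = 0.353 m.
Total head H = z₁ + ψ₁ + v₁²/2g = 159.84 + 61.98 + 0.034 = 221.85 m.
ψ₂ = H − z₂ − v₂²/2g = 221.85 − 174.67 − 0.353 = 46.83 m.
P₂ = ρgψ₂ = 1000 × 9.81 × 46.83 ≈ 459 kPa.

P₂ ≈ 459 kPa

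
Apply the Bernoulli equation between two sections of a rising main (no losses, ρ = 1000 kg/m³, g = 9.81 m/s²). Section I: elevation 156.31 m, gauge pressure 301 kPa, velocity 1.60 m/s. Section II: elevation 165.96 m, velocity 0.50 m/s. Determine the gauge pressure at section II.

Pressure head at I: ψ₁ = P₁/(ρg) = 301×1000 / (1000 × 9.81) = 30.68 m.
Velocity heads: v₁²/2g = 1.60²/19.62 = 0.130 m; v₂²/2g = 0.50²/19.62 = 0.013 m.
Total head H = z₁ + ψ₁ + v₁²/2g = 156.31 + 30.68 + 0.130 = 187.12 m.
ψ₂ = H − z₂ − v₂²/2g = 187.12 − 165.96 − 0.013 = 21.15 m.
P₂ = ρgψ₂ = 1000 × 9.81 × 21.15 ≈ 207 kPa.

P₂ ≈ 207 kPa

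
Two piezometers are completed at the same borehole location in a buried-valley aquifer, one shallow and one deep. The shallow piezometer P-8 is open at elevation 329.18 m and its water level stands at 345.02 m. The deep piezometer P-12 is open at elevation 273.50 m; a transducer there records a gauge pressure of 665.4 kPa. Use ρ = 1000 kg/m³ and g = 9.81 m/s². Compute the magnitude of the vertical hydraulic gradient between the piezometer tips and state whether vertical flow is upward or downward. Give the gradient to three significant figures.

|i_v| ≈ 0.0663; vertical flow is downward

Total head at P-8: h = 345.02 m (water level in the standpipe).
Pressure head at P-12: ψ = P/(ρg) = 665.4×1000 / (1000 × 9.81) = 67.83 m.
Total head at P-12: h = z + ψ = 273.50 + 67.83 = 341.33 m.
Δh = h(P-8) − h(P-12) = 345.02 − 341.33 = 3.69 m.
Vertical separation Δz = 329.18 − 273.50 = 55.68 m.
|i_v| = |Δh| / Δz = 3.69 / 55.68 = 0.0663.
Head is higher in the shallow piezometer, so vertical flow is downward (recharge condition).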